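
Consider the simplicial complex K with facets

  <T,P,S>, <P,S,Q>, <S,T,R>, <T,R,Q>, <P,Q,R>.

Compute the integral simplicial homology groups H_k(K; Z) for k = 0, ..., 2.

Fix the vertex order P < Q < R < S < T and write every simplex with vertices in increasing order. Then dim K = 2 and the simplices of K are:

  0-simplices (5): P, Q, R, S, T
  1-simplices (10): PQ, PR, PS, PT, QR, QS, QT, RS, RT, ST
  2-simplices (5): PQR, PQS, PST, QRT, RST

so the chain groups are C_0 ≅ Z^5, C_1 ≅ Z^10, C_2 ≅ Z^5.

∂_1: C_1 → C_0 sends each edge [p,q] (with p < q) to q − p. For instance
  ∂RT = T − R.
This gives a 5×10 integer matrix of rank 4; reducing to Smith normal form yields diagonal entries (1,1,1,1).

Boundary ∂_2: C_2 → C_1 maps a triangle to the signed sum of its edges. For instance
  ∂PST = ST − PT + PS,
  ∂QRT = RT − QT + QR.
The 10×5 boundary matrix has rank 5 and Smith normal form diag(1,1,1,1,1).

Reading off H_k = ker ∂_k / im ∂_{k+1}:

  H_0: rank C_0 − rank ∂_1 = 5 − 4 = 1, and the invariant factors of ∂_1 are all 1, so H_0 ≅ Z.
  H_1: rank ker ∂_1 − rank ∂_2 = (10 − 4) − 5 = 1, and the invariant factors of ∂_2 are all 1, so H_1 ≅ Z.
  H_2: rank ker ∂_2 − rank ∂_3 = (5 − 5) − 0 = 0, and there is no ∂_3, so H_2 ≅ 0.

As a check, the Euler characteristic is 5 − 10 + 5 = 0, which agrees with 1 − 1 + 0 = 0.

H_0 = Z,  H_1 = Z,  H_2 = 0.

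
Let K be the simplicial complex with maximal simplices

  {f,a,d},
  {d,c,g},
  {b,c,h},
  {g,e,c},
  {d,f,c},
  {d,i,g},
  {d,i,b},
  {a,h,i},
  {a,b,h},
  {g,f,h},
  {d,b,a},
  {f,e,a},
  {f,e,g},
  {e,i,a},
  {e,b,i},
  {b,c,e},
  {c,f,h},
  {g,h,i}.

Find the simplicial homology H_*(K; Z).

H_0 = Z,  H_1 = Z ⊕ Z/2Z,  H_2 = 0.

Order the vertices as a < b < c < d < e < f < g < h < i. Listing each simplex with vertices in this order, K has dimension 2 with simplices:

  0-simplices (9): a, b, c, d, e, f, g, h, i
  1-simplices (27): ab, ad, ae, af, ah, ai, bc, bd, be, bh, bi, cd, ce, cf, cg, ch, df, dg, di, ef, eg, ei, fg, fh, gh, gi, hi
  2-simplices (18): abd, abh, adf, aef, aei, ahi, bce, bch, bdi, bei, cdf, cdg, ceg, cfh, dgi, efg, fgh, ghi

so the chain groups are C_0 ≅ Z^9, C_1 ≅ Z^27, C_2 ≅ Z^18.

Boundary ∂_1: C_1 → C_0 maps an edge to its endpoints' difference, ∂[p,q] = q − p. For instance
  ∂bh = h − b.
The 9×27 boundary matrix has rank 8 and Smith normal form diag(1,1,1,1,1,1,1,1).

∂_2: C_2 → C_1 sends each 2-simplex [p,q,r] to [q,r] − [p,r] + [p,q]. For instance
  ∂bei = ei − bi + be,
  ∂cdf = df − cf + cd.
As a 27×18 matrix over Z this has rank 18, with invariant factors (1,1,1,1,1,1,1,1,1,1,1,1,1,1,1,1,1,2).

Computing H_k = (kernel of ∂_k) / (image of ∂_{k+1}):

  H_0: rank C_0 − rank ∂_1 = 9 − 8 = 1, and the invariant factors of ∂_1 are all 1, so H_0 ≅ Z.
  H_1: rank ker ∂_1 − rank ∂_2 = (27 − 8) − 18 = 1, and ∂_2 has invariant factor 2 > 1, so H_1 ≅ Z ⊕ Z/2Z.
  H_2: rank ker ∂_2 − rank ∂_3 = (18 − 18) − 0 = 0, and there is no ∂_3, so H_2 ≅ 0.

As a check, the Euler characteristic is 9 − 27 + 18 = 0, which agrees with 1 − 1 + 0 = 0.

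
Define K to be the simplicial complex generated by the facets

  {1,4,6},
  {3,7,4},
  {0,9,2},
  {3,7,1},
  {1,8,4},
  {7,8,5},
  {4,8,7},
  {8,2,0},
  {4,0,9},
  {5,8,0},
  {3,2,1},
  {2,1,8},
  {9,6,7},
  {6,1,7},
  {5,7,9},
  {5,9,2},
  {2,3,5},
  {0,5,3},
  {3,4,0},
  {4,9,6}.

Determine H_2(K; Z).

We work with the vertex ordering 0 < 1 < 2 < 3 < 4 < 5 < 6 < 7 < 8 < 9. The simplices of K, each written with vertices in increasing order, are:

  0-simplices (10): [0], [1], [2], [3], [4], [5], [6], [7], [8], [9]
  1-simplices (30): (30 of them)
  2-simplices (20): (20 of them)

so the chain groups are C_0 ≅ Z^10, C_1 ≅ Z^30, C_2 ≅ Z^20.

∂_1: C_1 → C_0 maps an edge to its endpoints' difference, ∂[p,q] = q − p. For instance
  ∂[3,7] = [7] − [3].
This gives a 10×30 integer matrix of rank 9; reducing to Smith normal form yields diagonal entries (1,1,1,1,1,1,1,1,1).

Boundary ∂_2: C_2 → C_1 sends each 2-simplex [p,q,r] to [q,r] − [p,r] + [p,q]. For instance
  ∂[1,2,8] = [2,8] − [1,8] + [1,2],
  ∂[0,2,8] = [2,8] − [0,8] + [0,2].
This gives a 30×20 integer matrix of rank 20; reducing to Smith normal form yields diagonal entries (1,1,1,1,1,1,1,1,1,1,1,1,1,1,1,1,1,1,1,2).

Reading off H_k = ker ∂_k / im ∂_{k+1}:

  H_2: rank ker ∂_2 − rank ∂_3 = (20 − 20) − 0 = 0, and there is no ∂_3, so H_2 ≅ 0.

H_2 ≅ 0.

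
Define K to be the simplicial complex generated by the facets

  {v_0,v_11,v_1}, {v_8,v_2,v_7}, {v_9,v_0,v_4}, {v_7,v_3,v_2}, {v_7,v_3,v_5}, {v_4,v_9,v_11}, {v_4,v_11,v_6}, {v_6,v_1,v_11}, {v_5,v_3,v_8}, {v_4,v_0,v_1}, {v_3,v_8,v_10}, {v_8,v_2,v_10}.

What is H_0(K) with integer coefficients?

K has 12 vertices, 24 edges, 12 triangles.
rank ∂_0 = 0, rank ∂_1 = 10 ⇒ b_0 = 12 − 0 − 10 = 2; all invariant factors of ∂_1 are 1 so no torsion. So H_0 = Z^2.

H_0 ≅ Z^2.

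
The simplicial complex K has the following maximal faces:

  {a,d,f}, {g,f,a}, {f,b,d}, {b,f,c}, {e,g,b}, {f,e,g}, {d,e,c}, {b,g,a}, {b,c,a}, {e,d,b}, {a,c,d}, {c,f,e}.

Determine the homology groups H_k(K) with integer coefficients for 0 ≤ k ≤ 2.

Fix the vertex order a < b < c < d < e < f < g and write every simplex with vertices in increasing order. Then dim K = 2 and the simplices of K are:

  0-simplices (7): a, b, c, d, e, f, g
  1-simplices (18): ab, ac, ad, af, ag, bc, bd, be, bf, bg, cd, ce, cf, de, df, ef, eg, fg
  2-simplices (12): abc, abg, acd, adf, afg, bcf, bde, bdf, beg, cde, cef, efg

Hence C_0 ≅ Z^7, C_1 ≅ Z^18, C_2 ≅ Z^12.

The boundary map ∂_1: C_1 → C_0 is given by ∂[p,q] = [q] − [p]. For instance
  ∂be = e − b.
The 7×18 boundary matrix has rank 6 and Smith normal form diag(1,1,1,1,1,1).

Boundary ∂_2: C_2 → C_1 acts by ∂[p,q,r] = [q,r] − [p,r] + [p,q]. For instance
  ∂beg = eg − bg + be,
  ∂bde = de − be + bd.
The resulting 18×12 matrix has rank 12, and its Smith normal form has invariant factors (1,1,1,1,1,1,1,1,1,1,1,2).

Now H_k = ker ∂_k / im ∂_{k+1}, so:

  H_0: rank C_0 − rank ∂_1 = 7 − 6 = 1, and the invariant factors of ∂_1 are all 1, so H_0 = Z.
  H_1: rank ker ∂_1 − rank ∂_2 = (18 − 6) − 12 = 0, and ∂_2 has invariant factor 2 > 1, so H_1 = Z/2.
  H_2: rank ker ∂_2 − rank ∂_3 = (12 − 12) − 0 = 0, and there is no ∂_3, so H_2 = 0.

As a check, the Euler characteristic is 7 − 18 + 12 = 1, which agrees with 1 − 0 + 0 = 1.

H_0 ≅ Z,  H_1 ≅ Z/2,  H_2 = 0.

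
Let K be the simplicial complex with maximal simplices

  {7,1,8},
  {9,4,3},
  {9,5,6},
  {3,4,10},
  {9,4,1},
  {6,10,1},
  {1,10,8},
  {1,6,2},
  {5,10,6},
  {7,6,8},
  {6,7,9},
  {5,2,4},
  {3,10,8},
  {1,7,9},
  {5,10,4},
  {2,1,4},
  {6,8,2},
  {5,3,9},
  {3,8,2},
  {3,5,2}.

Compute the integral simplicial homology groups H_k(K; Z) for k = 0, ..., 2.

We work with the vertex ordering 1 < 2 < 3 < 4 < 5 < 6 < 7 < 8 < 9 < 10. The simplices of K, each written with vertices in increasing order, are:

  0-simplices (10): [1], [2], [3], [4], [5], [6], [7], [8], [9], [10]
  1-simplices (30): (30 of them)
  2-simplices (20): (20 of them)

Hence C_0 ≅ Z^10, C_1 ≅ Z^30, C_2 ≅ Z^20.

∂_1: C_1 → C_0 sends each edge [p,q] (with p < q) to q − p.
The resulting 10×30 matrix has rank 9, and its Smith normal form has invariant factors (1,1,1,1,1,1,1,1,1).

∂_2: C_2 → C_1 acts by ∂[p,q,r] = [q,r] − [p,r] + [p,q]. For instance
  ∂[1,8,10] = [8,10] − [1,10] + [1,8],
  ∂[3,4,10] = [4,10] − [3,10] + [3,4].
The 30×20 boundary matrix has rank 20 and Smith normal form diag(1,1,1,1,1,1,1,1,1,1,1,1,1,1,1,1,1,1,1,2).

Now H_k = ker ∂_k / im ∂_{k+1}, so:

  H_0: rank C_0 − rank ∂_1 = 10 − 9 = 1, and the invariant factors of ∂_1 are all 1, so H_0 = Z.
  H_1: rank ker ∂_1 − rank ∂_2 = (30 − 9) − 20 = 1, and ∂_2 has invariant factor 2 > 1, so H_1 = Z ⊕ Z/2Z.
  H_2: rank ker ∂_2 − rank ∂_3 = (20 − 20) − 0 = 0, and there is no ∂_3, so H_2 = 0.

As a check, the Euler characteristic is 10 − 30 + 20 = 0, which agrees with 1 − 1 + 0 = 0.

H_0 ≅ Z,  H_1 ≅ Z ⊕ Z/2Z,  H_2 = 0.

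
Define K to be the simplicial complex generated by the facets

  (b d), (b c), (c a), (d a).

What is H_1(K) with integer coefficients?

We work with the vertex ordering a < b < c < d. The simplices of K, each written with vertices in increasing order, are:

  0-simplices (4): a, b, c, d
  1-simplices (4): ac, ad, bc, bd

Hence C_0 ≅ Z^4, C_1 ≅ Z^4.

The boundary map ∂_1: C_1 → C_0 maps an edge to its endpoints' difference, ∂[p,q] = q − p. For instance
  ∂bd = d − b.
As a 4×4 matrix over Z this has rank 3, with invariant factors (1,1,1).

From H_k ≅ ker(∂_k) / im(∂_{k+1}) we obtain:

  H_1: rank ker ∂_1 − rank ∂_2 = (4 − 3) − 0 = 1, and there is no ∂_2, so H_1 = Z.

H_1 ≅ Z.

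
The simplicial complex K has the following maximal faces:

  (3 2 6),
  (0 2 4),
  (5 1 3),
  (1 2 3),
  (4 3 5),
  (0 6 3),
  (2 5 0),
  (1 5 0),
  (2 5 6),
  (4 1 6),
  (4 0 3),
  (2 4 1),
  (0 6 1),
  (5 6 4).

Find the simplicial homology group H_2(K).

K has 7 vertices, 21 edges, 14 triangles.
rank ∂_2 = 13, rank ∂_3 = 0 ⇒ b_2 = 14 − 13 − 0 = 1. So H_2 = Z.

H_2 = Z.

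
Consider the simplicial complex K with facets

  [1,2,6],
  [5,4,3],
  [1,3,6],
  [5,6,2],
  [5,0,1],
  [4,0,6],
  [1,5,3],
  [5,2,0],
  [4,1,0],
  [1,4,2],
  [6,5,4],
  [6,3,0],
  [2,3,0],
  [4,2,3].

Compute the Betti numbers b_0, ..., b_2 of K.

Order the vertices as 0 < 1 < 2 < 3 < 4 < 5 < 6. Listing each simplex with vertices in this order, K has dimension 2 with simplices:

  0-simplices (7): [0], [1], [2], [3], [4], [5], [6]
  1-simplices (21): [0,1], [0,2], [0,3], [0,4], [0,5], [0,6], [1,2], [1,3], [1,4], [1,5], [1,6], [2,3], [2,4], [2,5], [2,6], [3,4], [3,5], [3,6], [4,5], [4,6], [5,6]
  2-simplices (14): [0,1,4], [0,1,5], [0,2,3], [0,2,5], [0,3,6], [0,4,6], [1,2,4], [1,2,6], [1,3,5], [1,3,6], [2,3,4], [2,5,6], [3,4,5], [4,5,6]

giving chain groups C_0 ≅ Z^7, C_1 ≅ Z^21, C_2 ≅ Z^14.

∂_1: C_1 → C_0 maps an edge to its endpoints' difference, ∂[p,q] = q − p.
The resulting 7×21 matrix has rank 6, and its Smith normal form has invariant factors (1,1,1,1,1,1).

Boundary ∂_2: C_2 → C_1 sends each 2-simplex [p,q,r] to [q,r] − [p,r] + [p,q]. For instance
  ∂[0,1,4] = [1,4] − [0,4] + [0,1],
  ∂[1,3,6] = [3,6] − [1,6] + [1,3].
This gives a 21×14 integer matrix of rank 13; reducing to Smith normal form yields diagonal entries (1,1,1,1,1,1,1,1,1,1,1,1,1).

Computing H_k = (kernel of ∂_k) / (image of ∂_{k+1}):

  H_0: rank C_0 − rank ∂_1 = 7 − 6 = 1, and the invariant factors of ∂_1 are all 1, so H_0 ≅ Z.
  H_1: rank ker ∂_1 − rank ∂_2 = (21 − 6) − 13 = 2, and the invariant factors of ∂_2 are all 1, so H_1 ≅ Z^2.
  H_2: rank ker ∂_2 − rank ∂_3 = (14 − 13) − 0 = 1, and there is no ∂_3, so H_2 ≅ Z.

Hence the Betti numbers are b_0 = 1, b_1 = 2, b_2 = 1.

b_0 = 1, b_1 = 2, b_2 = 1.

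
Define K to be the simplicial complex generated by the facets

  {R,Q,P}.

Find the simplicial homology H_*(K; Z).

H_0 = Z,  H_1 = 0,  H_2 = 0.

We work with the vertex ordering P < Q < R. The simplices of K, each written with vertices in increasing order, are:

  0-simplices (3): P, Q, R
  1-simplices (3): PQ, PR, QR
  2-simplices (1): PQR

giving chain groups C_0 ≅ Z^3, C_1 ≅ Z^3, C_2 ≅ Z^1.

∂_1: C_1 → C_0 maps an edge to its endpoints' difference, ∂[p,q] = q − p. For instance
  ∂QR = R − Q.
This gives a 3×3 integer matrix of rank 2; reducing to Smith normal form yields diagonal entries (1,1).

∂_2: C_2 → C_1 sends each 2-simplex [p,q,r] to [q,r] − [p,r] + [p,q]. For instance
  ∂PQR = QR − PR + PQ.
The 3×1 boundary matrix has rank 1 and Smith normal form diag(1).

Computing H_k = (kernel of ∂_k) / (image of ∂_{k+1}):

  H_0: rank C_0 − rank ∂_1 = 3 − 2 = 1, and the invariant factors of ∂_1 are all 1, so H_0 ≅ Z.
  H_1: rank ker ∂_1 − rank ∂_2 = (3 − 2) − 1 = 0, and the invariant factors of ∂_2 are all 1, so H_1 ≅ 0.
  H_2: rank ker ∂_2 − rank ∂_3 = (1 − 1) − 0 = 0, and there is no ∂_3, so H_2 ≅ 0.

(K is a triangulation of the 2-simplex.)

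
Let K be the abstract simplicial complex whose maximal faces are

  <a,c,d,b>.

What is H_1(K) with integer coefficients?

We work with the vertex ordering a < b < c < d. The simplices of K, each written with vertices in increasing order, are:

  0-simplices (4): a, b, c, d
  1-simplices (6): ab, ac, ad, bc, bd, cd
  2-simplices (4): abc, abd, acd, bcd
  3-simplices (1): abcd

so the chain groups are C_0 ≅ Z^4, C_1 ≅ Z^6, C_2 ≅ Z^4, C_3 ≅ Z^1.

The boundary map ∂_1: C_1 → C_0 sends each edge [p,q] (with p < q) to q − p. For instance
  ∂ad = d − a.
As a 4×6 matrix over Z this has rank 3, with invariant factors (1,1,1).

Boundary ∂_2: C_2 → C_1 sends each 2-simplex [p,q,r] to [q,r] − [p,r] + [p,q]. For instance
  ∂abd = bd − ad + ab,
  ∂bcd = cd − bd + bc.
As a 6×4 matrix over Z this has rank 3, with invariant factors (1,1,1).

The boundary map ∂_3: C_3 → C_2 sends each 3-simplex σ to the alternating sum Σ_i (−1)^i (σ with its i-th vertex removed). For instance
  ∂abcd = bcd − acd + abd − abc.
The resulting 4×1 matrix has rank 1, and its Smith normal form has invariant factors (1).

Computing H_k = (kernel of ∂_k) / (image of ∂_{k+1}):

  H_1: rank ker ∂_1 − rank ∂_2 = (6 − 3) − 3 = 0, and the invariant factors of ∂_2 are all 1, so H_1 = 0.

H_1 = 0.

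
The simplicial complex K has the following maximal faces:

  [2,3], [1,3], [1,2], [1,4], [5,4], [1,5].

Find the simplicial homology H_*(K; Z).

Order the vertices as 1 < 2 < 3 < 4 < 5. Listing each simplex with vertices in this order, K has dimension 1 with simplices:

  0-simplices (5): [1], [2], [3], [4], [5]
  1-simplices (6): [1,2], [1,3], [1,4], [1,5], [2,3], [4,5]

Hence C_0 ≅ Z^5, C_1 ≅ Z^6.

∂_1: C_1 → C_0 is given by ∂[p,q] = [q] − [p]. For instance
  ∂[4,5] = [5] − [4].
The 5×6 boundary matrix has rank 4 and Smith normal form diag(1,1,1,1).

Now H_k = ker ∂_k / im ∂_{k+1}, so:

  H_0: rank C_0 − rank ∂_1 = 5 − 4 = 1, and the invariant factors of ∂_1 are all 1, so H_0 = Z.
  H_1: rank ker ∂_1 − rank ∂_2 = (6 − 4) − 0 = 2, and there is no ∂_2, so H_1 = Z^2.

H_0 = Z,  H_1 = Z^2.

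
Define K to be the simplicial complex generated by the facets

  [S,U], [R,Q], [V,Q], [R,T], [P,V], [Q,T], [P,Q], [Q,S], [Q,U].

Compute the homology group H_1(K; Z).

H_1 ≅ Z^3.

Order the vertices as P < Q < R < S < T < U < V. Listing each simplex with vertices in this order, K has dimension 1 with simplices:

  0-simplices (7): P, Q, R, S, T, U, V
  1-simplices (9): PQ, PV, QR, QS, QT, QU, QV, RT, SU

Hence C_0 ≅ Z^7, C_1 ≅ Z^9.

Boundary ∂_1: C_1 → C_0 is given by ∂[p,q] = [q] − [p]. For instance
  ∂QV = V − Q.
This gives a 7×9 integer matrix of rank 6; reducing to Smith normal form yields diagonal entries (1,1,1,1,1,1).

Reading off H_k = ker ∂_k / im ∂_{k+1}:

  H_1: rank ker ∂_1 − rank ∂_2 = (9 − 6) − 0 = 3, and there is no ∂_2, so H_1 ≅ Z^3.

(K is a triangulation of a wedge of 3 circles.)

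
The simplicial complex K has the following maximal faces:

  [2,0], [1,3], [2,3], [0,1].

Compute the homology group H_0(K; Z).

H_0 ≅ Z.

We work with the vertex ordering 0 < 1 < 2 < 3. The simplices of K, each written with vertices in increasing order, are:

  0-simplices (4): [0], [1], [2], [3]
  1-simplices (4): [0,1], [0,2], [1,3], [2,3]

giving chain groups C_0 ≅ Z^4, C_1 ≅ Z^4.

∂_1: C_1 → C_0 maps an edge to its endpoints' difference, ∂[p,q] = q − p. For instance
  ∂[0,2] = [2] − [0].
The resulting 4×4 matrix has rank 3, and its Smith normal form has invariant factors (1,1,1).

From H_k ≅ ker(∂_k) / im(∂_{k+1}) we obtain:

  H_0: rank C_0 − rank ∂_1 = 4 − 3 = 1, and the invariant factors of ∂_1 are all 1, so H_0 = Z.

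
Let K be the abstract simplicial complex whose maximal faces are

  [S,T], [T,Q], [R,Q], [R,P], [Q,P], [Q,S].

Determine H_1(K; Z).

Fix the vertex order P < Q < R < S < T and write every simplex with vertices in increasing order. Then dim K = 1 and the simplices of K are:

  0-simplices (5): P, Q, R, S, T
  1-simplices (6): PQ, PR, QR, QS, QT, ST

Hence C_0 ≅ Z^5, C_1 ≅ Z^6.

∂_1: C_1 → C_0 is given by ∂[p,q] = [q] − [p].
The resulting 5×6 matrix has rank 4, and its Smith normal form has invariant factors (1,1,1,1).

Now H_k = ker ∂_k / im ∂_{k+1}, so:

  H_1: rank ker ∂_1 − rank ∂_2 = (6 − 4) − 0 = 2, and there is no ∂_2, so H_1 = Z^2.

(K is a triangulation of a wedge of 2 circles.)

H_1 = Z^2.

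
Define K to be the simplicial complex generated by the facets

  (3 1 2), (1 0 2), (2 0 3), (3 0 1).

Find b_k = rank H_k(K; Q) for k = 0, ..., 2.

We work with the vertex ordering 0 < 1 < 2 < 3. The simplices of K, each written with vertices in increasing order, are:

  0-simplices (4): [0], [1], [2], [3]
  1-simplices (6): [0,1], [0,2], [0,3], [1,2], [1,3], [2,3]
  2-simplices (4): [0,1,2], [0,1,3], [0,2,3], [1,2,3]

giving chain groups C_0 ≅ Z^4, C_1 ≅ Z^6, C_2 ≅ Z^4.

∂_1: C_1 → C_0 maps an edge to its endpoints' difference, ∂[p,q] = q − p. For instance
  ∂[2,3] = [3] − [2].
The 4×6 boundary matrix has rank 3 and Smith normal form diag(1,1,1).

Boundary ∂_2: C_2 → C_1 sends each 2-simplex [p,q,r] to [q,r] − [p,r] + [p,q]. For instance
  ∂[0,1,3] = [1,3] − [0,3] + [0,1],
  ∂[0,1,2] = [1,2] − [0,2] + [0,1].
As a 6×4 matrix over Z this has rank 3, with invariant factors (1,1,1).

Now H_k = ker ∂_k / im ∂_{k+1}, so:

  H_0: rank C_0 − rank ∂_1 = 4 − 3 = 1, and the invariant factors of ∂_1 are all 1, so H_0 = Z.
  H_1: rank ker ∂_1 − rank ∂_2 = (6 − 3) − 3 = 0, and the invariant factors of ∂_2 are all 1, so H_1 = 0.
  H_2: rank ker ∂_2 − rank ∂_3 = (4 − 3) − 0 = 1, and there is no ∂_3, so H_2 = Z.

As a check, the Euler characteristic is 4 − 6 + 4 = 2, which agrees with 1 − 0 + 1 = 2.

Hence the Betti numbers are b_0 = 1, b_1 = 0, b_2 = 1.

b_0 = 1, b_1 = 0, b_2 = 1.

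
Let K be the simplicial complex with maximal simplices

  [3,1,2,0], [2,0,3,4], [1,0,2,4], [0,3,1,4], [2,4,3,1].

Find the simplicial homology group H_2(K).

We work with the vertex ordering 0 < 1 < 2 < 3 < 4. The simplices of K, each written with vertices in increasing order, are:

  0-simplices (5): [0], [1], [2], [3], [4]
  1-simplices (10): [0,1], [0,2], [0,3], [0,4], [1,2], [1,3], [1,4], [2,3], [2,4], [3,4]
  2-simplices (10): [0,1,2], [0,1,3], [0,1,4], [0,2,3], [0,2,4], [0,3,4], [1,2,3], [1,2,4], [1,3,4], [2,3,4]
  3-simplices (5): [0,1,2,3], [0,1,2,4], [0,1,3,4], [0,2,3,4], [1,2,3,4]

so the chain groups are C_0 ≅ Z^5, C_1 ≅ Z^10, C_2 ≅ Z^10, C_3 ≅ Z^5.

∂_1: C_1 → C_0 maps an edge to its endpoints' difference, ∂[p,q] = q − p. For instance
  ∂[2,3] = [3] − [2].
The 5×10 boundary matrix has rank 4 and Smith normal form diag(1,1,1,1).

Boundary ∂_2: C_2 → C_1 acts by ∂[p,q,r] = [q,r] − [p,r] + [p,q]. For instance
  ∂[0,1,2] = [1,2] − [0,2] + [0,1],
  ∂[2,3,4] = [3,4] − [2,4] + [2,3].
The 10×10 boundary matrix has rank 6 and Smith normal form diag(1,1,1,1,1,1).

The boundary map ∂_3: C_3 → C_2 sends each 3-simplex σ to the alternating sum Σ_i (−1)^i (σ with its i-th vertex removed). For instance
  ∂[0,2,3,4] = [2,3,4] − [0,3,4] + [0,2,4] − [0,2,3],
  ∂[1,2,3,4] = [2,3,4] − [1,3,4] + [1,2,4] − [1,2,3].
The 10×5 boundary matrix has rank 4 and Smith normal form diag(1,1,1,1).

Now H_k = ker ∂_k / im ∂_{k+1}, so:

  H_2: rank ker ∂_2 − rank ∂_3 = (10 − 6) − 4 = 0, and the invariant factors of ∂_3 are all 1, so H_2 = 0.

H_2 = 0.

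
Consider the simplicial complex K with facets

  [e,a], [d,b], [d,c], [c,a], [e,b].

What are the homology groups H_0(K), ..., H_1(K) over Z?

Order the vertices as a < b < c < d < e. Listing each simplex with vertices in this order, K has dimension 1 with simplices:

  0-simplices (5): a, b, c, d, e
  1-simplices (5): ac, ae, bd, be, cd

so the chain groups are C_0 ≅ Z^5, C_1 ≅ Z^5.

∂_1: C_1 → C_0 maps an edge to its endpoints' difference, ∂[p,q] = q − p. For instance
  ∂ac = c − a.
The resulting 5×5 matrix has rank 4, and its Smith normal form has invariant factors (1,1,1,1).

Now H_k = ker ∂_k / im ∂_{k+1}, so:

  H_0: rank C_0 − rank ∂_1 = 5 − 4 = 1, and the invariant factors of ∂_1 are all 1, so H_0 ≅ Z.
  H_1: rank ker ∂_1 − rank ∂_2 = (5 − 4) − 0 = 1, and there is no ∂_2, so H_1 ≅ Z.

(K is a triangulation of the circle S^1.)

H_0 ≅ Z,  H_1 ≅ Z.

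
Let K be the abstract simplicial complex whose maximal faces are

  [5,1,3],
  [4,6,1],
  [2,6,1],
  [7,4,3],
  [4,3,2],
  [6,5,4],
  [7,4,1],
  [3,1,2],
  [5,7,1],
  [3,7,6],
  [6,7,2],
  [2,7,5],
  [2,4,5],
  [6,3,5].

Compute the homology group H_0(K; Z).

H_0 ≅ Z.

Take the total order 1 < 2 < 3 < 4 < 5 < 6 < 7 on the vertex set. Then K (dimension 2) consists of the simplices:

  0-simplices (7): [1], [2], [3], [4], [5], [6], [7]
  1-simplices (21): [1,2], [1,3], [1,4], [1,5], [1,6], [1,7], [2,3], [2,4], [2,5], [2,6], [2,7], [3,4], [3,5], [3,6], [3,7], [4,5], [4,6], [4,7], [5,6], [5,7], [6,7]
  2-simplices (14): [1,2,3], [1,2,6], [1,3,5], [1,4,6], [1,4,7], [1,5,7], [2,3,4], [2,4,5], [2,5,7], [2,6,7], [3,4,7], [3,5,6], [3,6,7], [4,5,6]

Hence C_0 ≅ Z^7, C_1 ≅ Z^21, C_2 ≅ Z^14.

The boundary map ∂_1: C_1 → C_0 maps an edge to its endpoints' difference, ∂[p,q] = q − p.
The resulting 7×21 matrix has rank 6, and its Smith normal form has invariant factors (1,1,1,1,1,1).

∂_2: C_2 → C_1 acts by ∂[p,q,r] = [q,r] − [p,r] + [p,q]. For instance
  ∂[1,2,3] = [2,3] − [1,3] + [1,2],
  ∂[1,2,6] = [2,6] − [1,6] + [1,2].
This gives a 21×14 integer matrix of rank 13; reducing to Smith normal form yields diagonal entries (1,1,1,1,1,1,1,1,1,1,1,1,1).

From H_k ≅ ker(∂_k) / im(∂_{k+1}) we obtain:

  H_0: rank C_0 − rank ∂_1 = 7 − 6 = 1, and the invariant factors of ∂_1 are all 1, so H_0 = Z.

(K is a triangulation of the torus T^2.)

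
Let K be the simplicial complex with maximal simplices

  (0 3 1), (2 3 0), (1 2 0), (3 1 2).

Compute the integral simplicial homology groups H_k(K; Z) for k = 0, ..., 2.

H_0 ≅ Z,  H_1 = 0,  H_2 ≅ Z.

Take the total order 0 < 1 < 2 < 3 on the vertex set. Then K (dimension 2) consists of the simplices:

  0-simplices (4): [0], [1], [2], [3]
  1-simplices (6): [0,1], [0,2], [0,3], [1,2], [1,3], [2,3]
  2-simplices (4): [0,1,2], [0,1,3], [0,2,3], [1,2,3]

so the chain groups are C_0 ≅ Z^4, C_1 ≅ Z^6, C_2 ≅ Z^4.

Boundary ∂_1: C_1 → C_0 maps an edge to its endpoints' difference, ∂[p,q] = q − p. For instance
  ∂[0,1] = [1] − [0].
This gives a 4×6 integer matrix of rank 3; reducing to Smith normal form yields diagonal entries (1,1,1).

Boundary ∂_2: C_2 → C_1 acts by ∂[p,q,r] = [q,r] − [p,r] + [p,q]. For instance
  ∂[0,1,2] = [1,2] − [0,2] + [0,1],
  ∂[0,1,3] = [1,3] − [0,3] + [0,1].
The 6×4 boundary matrix has rank 3 and Smith normal form diag(1,1,1).

Computing H_k = (kernel of ∂_k) / (image of ∂_{k+1}):

  H_0: rank C_0 − rank ∂_1 = 4 − 3 = 1, and the invariant factors of ∂_1 are all 1, so H_0 ≅ Z.
  H_1: rank ker ∂_1 − rank ∂_2 = (6 − 3) − 3 = 0, and the invariant factors of ∂_2 are all 1, so H_1 ≅ 0.
  H_2: rank ker ∂_2 − rank ∂_3 = (4 − 3) − 0 = 1, and there is no ∂_3, so H_2 ≅ Z.

As a check, the Euler characteristic is 4 − 6 + 4 = 2, which agrees with 1 − 0 + 1 = 2.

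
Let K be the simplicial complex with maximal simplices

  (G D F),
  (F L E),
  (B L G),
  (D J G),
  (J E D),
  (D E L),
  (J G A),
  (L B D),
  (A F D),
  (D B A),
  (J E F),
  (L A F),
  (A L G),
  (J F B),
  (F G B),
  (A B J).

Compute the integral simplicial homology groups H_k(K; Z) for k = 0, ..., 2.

H_0 = Z,  H_1 = Z^2,  H_2 = Z.

We work with the vertex ordering A < B < D < E < F < G < J < L. The simplices of K, each written with vertices in increasing order, are:

  0-simplices (8): A, B, D, E, F, G, J, L
  1-simplices (24): AB, AD, AF, AG, AJ, AL, BD, BF, BG, BJ, BL, DE, DF, DG, DJ, DL, EF, EJ, EL, FG, FJ, FL, GJ, GL
  2-simplices (16): ABD, ABJ, ADF, AFL, AGJ, AGL, BDL, BFG, BFJ, BGL, DEJ, DEL, DFG, DGJ, EFJ, EFL

giving chain groups C_0 ≅ Z^8, C_1 ≅ Z^24, C_2 ≅ Z^16.

Boundary ∂_1: C_1 → C_0 maps an edge to its endpoints' difference, ∂[p,q] = q − p.
This gives a 8×24 integer matrix of rank 7; reducing to Smith normal form yields diagonal entries (1,1,1,1,1,1,1).

∂_2: C_2 → C_1 sends each 2-simplex [p,q,r] to [q,r] − [p,r] + [p,q]. For instance
  ∂DEJ = EJ − DJ + DE,
  ∂ABD = BD − AD + AB.
The resulting 24×16 matrix has rank 15, and its Smith normal form has invariant factors (1,1,1,1,1,1,1,1,1,1,1,1,1,1,1).

Computing H_k = (kernel of ∂_k) / (image of ∂_{k+1}):

  H_0: rank C_0 − rank ∂_1 = 8 − 7 = 1, and the invariant factors of ∂_1 are all 1, so H_0 = Z.
  H_1: rank ker ∂_1 − rank ∂_2 = (24 − 7) − 15 = 2, and the invariant factors of ∂_2 are all 1, so H_1 = Z^2.
  H_2: rank ker ∂_2 − rank ∂_3 = (16 − 15) − 0 = 1, and there is no ∂_3, so H_2 = Z.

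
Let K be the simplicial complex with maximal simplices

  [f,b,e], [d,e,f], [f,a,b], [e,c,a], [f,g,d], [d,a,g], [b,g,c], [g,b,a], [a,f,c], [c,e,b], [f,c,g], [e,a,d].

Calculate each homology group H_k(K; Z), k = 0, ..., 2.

Take the total order a < b < c < d < e < f < g on the vertex set. Then K (dimension 2) consists of the simplices:

  0-simplices (7): a, b, c, d, e, f, g
  1-simplices (18): ab, ac, ad, ae, af, ag, bc, be, bf, bg, ce, cf, cg, de, df, dg, ef, fg
  2-simplices (12): abf, abg, ace, acf, ade, adg, bce, bcg, bef, cfg, def, dfg

so the chain groups are C_0 ≅ Z^7, C_1 ≅ Z^18, C_2 ≅ Z^12.

The boundary map ∂_1: C_1 → C_0 maps an edge to its endpoints' difference, ∂[p,q] = q − p. For instance
  ∂be = e − b.
This gives a 7×18 integer matrix of rank 6; reducing to Smith normal form yields diagonal entries (1,1,1,1,1,1).

The boundary map ∂_2: C_2 → C_1 sends each 2-simplex [p,q,r] to [q,r] − [p,r] + [p,q]. For instance
  ∂adg = dg − ag + ad,
  ∂bef = ef − bf + be.
The resulting 18×12 matrix has rank 12, and its Smith normal form has invariant factors (1,1,1,1,1,1,1,1,1,1,1,2).

Computing H_k = (kernel of ∂_k) / (image of ∂_{k+1}):

  H_0: rank C_0 − rank ∂_1 = 7 − 6 = 1, and the invariant factors of ∂_1 are all 1, so H_0 = Z.
  H_1: rank ker ∂_1 − rank ∂_2 = (18 − 6) − 12 = 0, and ∂_2 has invariant factor 2 > 1, so H_1 = Z/2Z.
  H_2: rank ker ∂_2 − rank ∂_3 = (12 − 12) − 0 = 0, and there is no ∂_3, so H_2 = 0.

As a check, the Euler characteristic is 7 − 18 + 12 = 1, which agrees with 1 − 0 + 0 = 1.

H_0 = Z,  H_1 = Z/2Z,  H_2 = 0.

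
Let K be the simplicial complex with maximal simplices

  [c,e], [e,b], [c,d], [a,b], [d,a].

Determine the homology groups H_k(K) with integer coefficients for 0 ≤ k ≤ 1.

H_0 = Z,  H_1 = Z.

Take the total order a < b < c < d < e on the vertex set. Then K (dimension 1) consists of the simplices:

  0-simplices (5): a, b, c, d, e
  1-simplices (5): ab, ad, be, cd, ce

giving chain groups C_0 ≅ Z^5, C_1 ≅ Z^5.

The boundary map ∂_1: C_1 → C_0 sends each edge [p,q] (with p < q) to q − p. For instance
  ∂be = e − b.
This gives a 5×5 integer matrix of rank 4; reducing to Smith normal form yields diagonal entries (1,1,1,1).

Reading off H_k = ker ∂_k / im ∂_{k+1}:

  H_0: rank C_0 − rank ∂_1 = 5 − 4 = 1, and the invariant factors of ∂_1 are all 1, so H_0 ≅ Z.
  H_1: rank ker ∂_1 − rank ∂_2 = (5 − 4) − 0 = 1, and there is no ∂_2, so H_1 ≅ Z.

(K is a triangulation of the circle S^1.)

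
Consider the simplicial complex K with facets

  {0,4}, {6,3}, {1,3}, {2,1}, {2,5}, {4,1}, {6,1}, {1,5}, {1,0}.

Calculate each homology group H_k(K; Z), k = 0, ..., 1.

H_0 ≅ Z,  H_1 ≅ Z^3.

We work with the vertex ordering 0 < 1 < 2 < 3 < 4 < 5 < 6. The simplices of K, each written with vertices in increasing order, are:

  0-simplices (7): [0], [1], [2], [3], [4], [5], [6]
  1-simplices (9): [0,1], [0,4], [1,2], [1,3], [1,4], [1,5], [1,6], [2,5], [3,6]

so the chain groups are C_0 ≅ Z^7, C_1 ≅ Z^9.

∂_1: C_1 → C_0 maps an edge to its endpoints' difference, ∂[p,q] = q − p. For instance
  ∂[1,4] = [4] − [1].
The resulting 7×9 matrix has rank 6, and its Smith normal form has invariant factors (1,1,1,1,1,1).

Now H_k = ker ∂_k / im ∂_{k+1}, so:

  H_0: rank C_0 − rank ∂_1 = 7 − 6 = 1, and the invariant factors of ∂_1 are all 1, so H_0 ≅ Z.
  H_1: rank ker ∂_1 − rank ∂_2 = (9 − 6) − 0 = 3, and there is no ∂_2, so H_1 ≅ Z^3.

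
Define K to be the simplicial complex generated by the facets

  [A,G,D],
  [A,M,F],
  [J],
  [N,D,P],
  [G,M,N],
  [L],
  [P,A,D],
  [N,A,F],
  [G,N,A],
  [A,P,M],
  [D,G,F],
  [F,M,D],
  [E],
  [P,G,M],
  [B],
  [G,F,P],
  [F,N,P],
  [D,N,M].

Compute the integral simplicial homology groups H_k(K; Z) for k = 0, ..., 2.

H_0 ≅ Z^5,  H_1 ≅ Z^2,  H_2 ≅ Z.

K has 11 vertices, 21 edges, 14 triangles.
rank ∂_0 = 0, rank ∂_1 = 6 ⇒ b_0 = 11 − 0 − 6 = 5; all invariant factors of ∂_1 are 1 so no torsion. So H_0 = Z^5.
rank ∂_1 = 6, rank ∂_2 = 13 ⇒ b_1 = 21 − 6 − 13 = 2; all invariant factors of ∂_2 are 1 so no torsion. So H_1 = Z^2.
rank ∂_2 = 13, rank ∂_3 = 0 ⇒ b_2 = 14 − 13 − 0 = 1. So H_2 = Z.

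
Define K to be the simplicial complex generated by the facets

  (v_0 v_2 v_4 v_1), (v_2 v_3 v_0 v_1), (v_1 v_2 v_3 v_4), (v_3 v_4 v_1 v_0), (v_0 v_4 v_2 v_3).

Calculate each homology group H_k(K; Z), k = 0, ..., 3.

H_0 = Z,  H_1 = 0,  H_2 = 0,  H_3 = Z.

Order the vertices as v_0 < v_1 < v_2 < v_3 < v_4. Listing each simplex with vertices in this order, K has dimension 3 with simplices:

  0-simplices (5): [v_0], [v_1], [v_2], [v_3], [v_4]
  1-simplices (10): [v_0,v_1], [v_0,v_2], [v_0,v_3], [v_0,v_4], [v_1,v_2], [v_1,v_3], [v_1,v_4], [v_2,v_3], [v_2,v_4], [v_3,v_4]
  2-simplices (10): [v_0,v_1,v_2], [v_0,v_1,v_3], [v_0,v_1,v_4], [v_0,v_2,v_3], [v_0,v_2,v_4], [v_0,v_3,v_4], [v_1,v_2,v_3], [v_1,v_2,v_4], [v_1,v_3,v_4], [v_2,v_3,v_4]
  3-simplices (5): [v_0,v_1,v_2,v_3], [v_0,v_1,v_2,v_4], [v_0,v_1,v_3,v_4], [v_0,v_2,v_3,v_4], [v_1,v_2,v_3,v_4]

Hence C_0 ≅ Z^5, C_1 ≅ Z^10, C_2 ≅ Z^10, C_3 ≅ Z^5.

∂_1: C_1 → C_0 sends each edge [p,q] (with p < q) to q − p. For instance
  ∂[v_2,v_4] = [v_4] − [v_2].
The 5×10 boundary matrix has rank 4 and Smith normal form diag(1,1,1,1).

Boundary ∂_2: C_2 → C_1 acts by ∂[p,q,r] = [q,r] − [p,r] + [p,q]. For instance
  ∂[v_0,v_1,v_3] = [v_1,v_3] − [v_0,v_3] + [v_0,v_1],
  ∂[v_1,v_2,v_4] = [v_2,v_4] − [v_1,v_4] + [v_1,v_2].
The resulting 10×10 matrix has rank 6, and its Smith normal form has invariant factors (1,1,1,1,1,1).

The boundary map ∂_3: C_3 → C_2 sends each 3-simplex σ to the alternating sum Σ_i (−1)^i (σ with its i-th vertex removed). For instance
  ∂[v_0,v_2,v_3,v_4] = [v_2,v_3,v_4] − [v_0,v_3,v_4] + [v_0,v_2,v_4] − [v_0,v_2,v_3],
  ∂[v_0,v_1,v_3,v_4] = [v_1,v_3,v_4] − [v_0,v_3,v_4] + [v_0,v_1,v_4] − [v_0,v_1,v_3].
This gives a 10×5 integer matrix of rank 4; reducing to Smith normal form yields diagonal entries (1,1,1,1).

Computing H_k = (kernel of ∂_k) / (image of ∂_{k+1}):

  H_0: rank C_0 − rank ∂_1 = 5 − 4 = 1, and the invariant factors of ∂_1 are all 1, so H_0 = Z.
  H_1: rank ker ∂_1 − rank ∂_2 = (10 − 4) − 6 = 0, and the invariant factors of ∂_2 are all 1, so H_1 = 0.
  H_2: rank ker ∂_2 − rank ∂_3 = (10 − 6) − 4 = 0, and the invariant factors of ∂_3 are all 1, so H_2 = 0.
  H_3: rank ker ∂_3 − rank ∂_4 = (5 − 4) − 0 = 1, and there is no ∂_4, so H_3 = Z.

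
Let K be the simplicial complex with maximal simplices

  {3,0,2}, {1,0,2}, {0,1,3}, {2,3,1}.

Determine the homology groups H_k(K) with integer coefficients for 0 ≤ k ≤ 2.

Fix the vertex order 0 < 1 < 2 < 3 and write every simplex with vertices in increasing order. Then dim K = 2 and the simplices of K are:

  0-simplices (4): [0], [1], [2], [3]
  1-simplices (6): [0,1], [0,2], [0,3], [1,2], [1,3], [2,3]
  2-simplices (4): [0,1,2], [0,1,3], [0,2,3], [1,2,3]

so the chain groups are C_0 ≅ Z^4, C_1 ≅ Z^6, C_2 ≅ Z^4.

The boundary map ∂_1: C_1 → C_0 sends each edge [p,q] (with p < q) to q − p. For instance
  ∂[1,2] = [2] − [1].
The 4×6 boundary matrix has rank 3 and Smith normal form diag(1,1,1).

Boundary ∂_2: C_2 → C_1 acts by ∂[p,q,r] = [q,r] − [p,r] + [p,q]. For instance
  ∂[1,2,3] = [2,3] − [1,3] + [1,2],
  ∂[0,1,2] = [1,2] − [0,2] + [0,1].
This gives a 6×4 integer matrix of rank 3; reducing to Smith normal form yields diagonal entries (1,1,1).

Now H_k = ker ∂_k / im ∂_{k+1}, so:

  H_0: rank C_0 − rank ∂_1 = 4 − 3 = 1, and the invariant factors of ∂_1 are all 1, so H_0 ≅ Z.
  H_1: rank ker ∂_1 − rank ∂_2 = (6 − 3) − 3 = 0, and the invariant factors of ∂_2 are all 1, so H_1 ≅ 0.
  H_2: rank ker ∂_2 − rank ∂_3 = (4 − 3) − 0 = 1, and there is no ∂_3, so H_2 ≅ Z.

As a check, the Euler characteristic is 4 − 6 + 4 = 2, which agrees with 1 − 0 + 1 = 2.

H_0 ≅ Z,  H_1 = 0,  H_2 ≅ Z.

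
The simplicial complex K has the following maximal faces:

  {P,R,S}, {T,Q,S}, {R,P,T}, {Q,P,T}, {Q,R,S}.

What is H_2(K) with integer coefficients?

H_2 ≅ 0.

Order the vertices as P < Q < R < S < T. Listing each simplex with vertices in this order, K has dimension 2 with simplices:

  0-simplices (5): P, Q, R, S, T
  1-simplices (10): PQ, PR, PS, PT, QR, QS, QT, RS, RT, ST
  2-simplices (5): PQT, PRS, PRT, QRS, QST

giving chain groups C_0 ≅ Z^5, C_1 ≅ Z^10, C_2 ≅ Z^5.

Boundary ∂_1: C_1 → C_0 sends each edge [p,q] (with p < q) to q − p. For instance
  ∂QR = R − Q.
This gives a 5×10 integer matrix of rank 4; reducing to Smith normal form yields diagonal entries (1,1,1,1).

The boundary map ∂_2: C_2 → C_1 acts by ∂[p,q,r] = [q,r] − [p,r] + [p,q]. For instance
  ∂PRS = RS − PS + PR,
  ∂PRT = RT − PT + PR.
The 10×5 boundary matrix has rank 5 and Smith normal form diag(1,1,1,1,1).

Reading off H_k = ker ∂_k / im ∂_{k+1}:

  H_2: rank ker ∂_2 − rank ∂_3 = (5 − 5) − 0 = 0, and there is no ∂_3, so H_2 = 0.

(K is a triangulation of the Möbius band.)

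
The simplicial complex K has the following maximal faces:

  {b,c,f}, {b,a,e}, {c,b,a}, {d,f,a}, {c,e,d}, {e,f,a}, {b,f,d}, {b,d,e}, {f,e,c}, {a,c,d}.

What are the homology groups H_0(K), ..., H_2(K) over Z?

H_0 ≅ Z,  H_1 ≅ Z_2,  H_2 = 0.

We work with the vertex ordering a < b < c < d < e < f. The simplices of K, each written with vertices in increasing order, are:

  0-simplices (6): a, b, c, d, e, f
  1-simplices (15): ab, ac, ad, ae, af, bc, bd, be, bf, cd, ce, cf, de, df, ef
  2-simplices (10): abc, abe, acd, adf, aef, bcf, bde, bdf, cde, cef

Hence C_0 ≅ Z^6, C_1 ≅ Z^15, C_2 ≅ Z^10.

The boundary map ∂_1: C_1 → C_0 sends each edge [p,q] (with p < q) to q − p.
This gives a 6×15 integer matrix of rank 5; reducing to Smith normal form yields diagonal entries (1,1,1,1,1).

Boundary ∂_2: C_2 → C_1 sends each 2-simplex [p,q,r] to [q,r] − [p,r] + [p,q]. For instance
  ∂bde = de − be + bd,
  ∂acd = cd − ad + ac.
This gives a 15×10 integer matrix of rank 10; reducing to Smith normal form yields diagonal entries (1,1,1,1,1,1,1,1,1,2).

Now H_k = ker ∂_k / im ∂_{k+1}, so:

  H_0: rank C_0 − rank ∂_1 = 6 − 5 = 1, and the invariant factors of ∂_1 are all 1, so H_0 ≅ Z.
  H_1: rank ker ∂_1 − rank ∂_2 = (15 − 5) − 10 = 0, and ∂_2 has invariant factor 2 > 1, so H_1 ≅ Z_2.
  H_2: rank ker ∂_2 − rank ∂_3 = (10 − 10) − 0 = 0, and there is no ∂_3, so H_2 ≅ 0.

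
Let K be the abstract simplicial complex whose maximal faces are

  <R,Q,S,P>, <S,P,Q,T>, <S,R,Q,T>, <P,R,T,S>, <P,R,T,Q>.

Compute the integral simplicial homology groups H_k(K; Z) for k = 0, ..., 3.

H_0 ≅ Z,  H_1 = 0,  H_2 = 0,  H_3 ≅ Z.

Order the vertices as P < Q < R < S < T. Listing each simplex with vertices in this order, K has dimension 3 with simplices:

  0-simplices (5): P, Q, R, S, T
  1-simplices (10): PQ, PR, PS, PT, QR, QS, QT, RS, RT, ST
  2-simplices (10): PQR, PQS, PQT, PRS, PRT, PST, QRS, QRT, QST, RST
  3-simplices (5): PQRS, PQRT, PQST, PRST, QRST

giving chain groups C_0 ≅ Z^5, C_1 ≅ Z^10, C_2 ≅ Z^10, C_3 ≅ Z^5.

∂_1: C_1 → C_0 sends each edge [p,q] (with p < q) to q − p. For instance
  ∂RS = S − R.
As a 5×10 matrix over Z this has rank 4, with invariant factors (1,1,1,1).

Boundary ∂_2: C_2 → C_1 acts by ∂[p,q,r] = [q,r] − [p,r] + [p,q]. For instance
  ∂QRS = RS − QS + QR,
  ∂PQT = QT − PT + PQ.
This gives a 10×10 integer matrix of rank 6; reducing to Smith normal form yields diagonal entries (1,1,1,1,1,1).

Boundary ∂_3: C_3 → C_2 sends each 3-simplex σ to the alternating sum Σ_i (−1)^i (σ with its i-th vertex removed). For instance
  ∂PRST = RST − PST + PRT − PRS,
  ∂QRST = RST − QST + QRT − QRS.
The resulting 10×5 matrix has rank 4, and its Smith normal form has invariant factors (1,1,1,1).

Computing H_k = (kernel of ∂_k) / (image of ∂_{k+1}):

  H_0: rank C_0 − rank ∂_1 = 5 − 4 = 1, and the invariant factors of ∂_1 are all 1, so H_0 ≅ Z.
  H_1: rank ker ∂_1 − rank ∂_2 = (10 − 4) − 6 = 0, and the invariant factors of ∂_2 are all 1, so H_1 ≅ 0.
  H_2: rank ker ∂_2 − rank ∂_3 = (10 − 6) − 4 = 0, and the invariant factors of ∂_3 are all 1, so H_2 ≅ 0.
  H_3: rank ker ∂_3 − rank ∂_4 = (5 − 4) − 0 = 1, and there is no ∂_4, so H_3 ≅ Z.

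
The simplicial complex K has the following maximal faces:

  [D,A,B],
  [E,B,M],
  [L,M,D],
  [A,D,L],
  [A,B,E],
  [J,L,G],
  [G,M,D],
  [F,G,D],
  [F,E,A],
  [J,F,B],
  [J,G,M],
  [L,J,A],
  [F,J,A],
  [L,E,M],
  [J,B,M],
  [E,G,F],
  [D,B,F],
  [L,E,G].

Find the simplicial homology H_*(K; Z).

H_0 = Z,  H_1 = Z × Z/2,  H_2 = 0.

Order the vertices as A < B < D < E < F < G < J < L < M. Listing each simplex with vertices in this order, K has dimension 2 with simplices:

  0-simplices (9): A, B, D, E, F, G, J, L, M
  1-simplices (27): AB, AD, AE, AF, AJ, AL, BD, BE, BF, BJ, BM, DF, DG, DL, DM, EF, EG, EL, EM, FG, FJ, GJ, GL, GM, JL, JM, LM
  2-simplices (18): ABD, ABE, ADL, AEF, AFJ, AJL, BDF, BEM, BFJ, BJM, DFG, DGM, DLM, EFG, EGL, ELM, GJL, GJM

so the chain groups are C_0 ≅ Z^9, C_1 ≅ Z^27, C_2 ≅ Z^18.

The boundary map ∂_1: C_1 → C_0 maps an edge to its endpoints' difference, ∂[p,q] = q − p. For instance
  ∂DL = L − D.
The resulting 9×27 matrix has rank 8, and its Smith normal form has invariant factors (1,1,1,1,1,1,1,1).

The boundary map ∂_2: C_2 → C_1 sends each 2-simplex [p,q,r] to [q,r] − [p,r] + [p,q]. For instance
  ∂ELM = LM − EM + EL,
  ∂GJL = JL − GL + GJ.
This gives a 27×18 integer matrix of rank 18; reducing to Smith normal form yields diagonal entries (1,1,1,1,1,1,1,1,1,1,1,1,1,1,1,1,1,2).

From H_k ≅ ker(∂_k) / im(∂_{k+1}) we obtain:

  H_0: rank C_0 − rank ∂_1 = 9 − 8 = 1, and the invariant factors of ∂_1 are all 1, so H_0 ≅ Z.
  H_1: rank ker ∂_1 − rank ∂_2 = (27 − 8) − 18 = 1, and ∂_2 has invariant factor 2 > 1, so H_1 ≅ Z × Z/2.
  H_2: rank ker ∂_2 − rank ∂_3 = (18 − 18) − 0 = 0, and there is no ∂_3, so H_2 ≅ 0.

As a check, the Euler characteristic is 9 − 27 + 18 = 0, which agrees with 1 − 1 + 0 = 0.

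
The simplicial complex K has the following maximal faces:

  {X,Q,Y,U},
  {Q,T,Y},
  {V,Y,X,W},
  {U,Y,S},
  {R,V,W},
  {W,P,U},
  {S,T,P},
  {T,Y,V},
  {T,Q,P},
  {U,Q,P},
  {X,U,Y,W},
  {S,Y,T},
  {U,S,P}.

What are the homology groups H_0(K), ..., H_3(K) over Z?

We work with the vertex ordering P < Q < R < S < T < U < V < W < X < Y. The simplices of K, each written with vertices in increasing order, are:

  0-simplices (10): P, Q, R, S, T, U, V, W, X, Y
  1-simplices (25): PQ, PS, PT, PU, PW, QT, QU, QX, QY, RV, RW, ST, SU, SY, TV, TY, UW, UX, UY, VW, VX, VY, WX, WY, XY
  2-simplices (20): PQT, PQU, PST, PSU, PUW, QTY, QUX, QUY, QXY, RVW, STY, SUY, TVY, UWX, UWY, UXY, VWX, VWY, VXY, WXY
  3-simplices (3): QUXY, UWXY, VWXY

Hence C_0 ≅ Z^10, C_1 ≅ Z^25, C_2 ≅ Z^20, C_3 ≅ Z^3.

The boundary map ∂_1: C_1 → C_0 sends each edge [p,q] (with p < q) to q − p. For instance
  ∂PS = S − P.
As a 10×25 matrix over Z this has rank 9, with invariant factors (1,1,1,1,1,1,1,1,1).

The boundary map ∂_2: C_2 → C_1 acts by ∂[p,q,r] = [q,r] − [p,r] + [p,q]. For instance
  ∂PQU = QU − PU + PQ,
  ∂VWX = WX − VX + VW.
The resulting 25×20 matrix has rank 16, and its Smith normal form has invariant factors (1,1,1,1,1,1,1,1,1,1,1,1,1,1,1,1).

∂_3: C_3 → C_2 sends each 3-simplex σ to the alternating sum Σ_i (−1)^i (σ with its i-th vertex removed). For instance
  ∂UWXY = WXY − UXY + UWY − UWX,
  ∂VWXY = WXY − VXY + VWY − VWX.
The 20×3 boundary matrix has rank 3 and Smith normal form diag(1,1,1).

From H_k ≅ ker(∂_k) / im(∂_{k+1}) we obtain:

  H_0: rank C_0 − rank ∂_1 = 10 − 9 = 1, and the invariant factors of ∂_1 are all 1, so H_0 = Z.
  H_1: rank ker ∂_1 − rank ∂_2 = (25 − 9) − 16 = 0, and the invariant factors of ∂_2 are all 1, so H_1 = 0.
  H_2: rank ker ∂_2 − rank ∂_3 = (20 − 16) − 3 = 1, and the invariant factors of ∂_3 are all 1, so H_2 = Z.
  H_3: rank ker ∂_3 − rank ∂_4 = (3 − 3) − 0 = 0, and there is no ∂_4, so H_3 = 0.

H_0 ≅ Z,  H_1 = 0,  H_2 ≅ Z,  H_3 = 0.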